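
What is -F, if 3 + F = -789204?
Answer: 789207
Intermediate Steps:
F = -789207 (F = -3 - 789204 = -789207)
-F = -1*(-789207) = 789207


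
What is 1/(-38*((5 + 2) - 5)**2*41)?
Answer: -1/6232 ≈ -0.00016046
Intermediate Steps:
1/(-38*((5 + 2) - 5)**2*41) = 1/(-38*(7 - 5)**2*41) = 1/(-38*(-1*2)**2*41) = 1/(-38*(-2)**2*41) = 1/(-38*4*41) = 1/(-152*41) = 1/(-6232) = -1/6232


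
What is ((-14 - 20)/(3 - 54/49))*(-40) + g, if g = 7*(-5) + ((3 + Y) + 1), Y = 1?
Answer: 63850/93 ≈ 686.56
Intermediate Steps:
g = -30 (g = 7*(-5) + ((3 + 1) + 1) = -35 + (4 + 1) = -35 + 5 = -30)
((-14 - 20)/(3 - 54/49))*(-40) + g = ((-14 - 20)/(3 - 54/49))*(-40) - 30 = -34/(3 - 54*1/49)*(-40) - 30 = -34/(3 - 54/49)*(-40) - 30 = -34/93/49*(-40) - 30 = -34*49/93*(-40) - 30 = -1666/93*(-40) - 30 = 66640/93 - 30 = 63850/93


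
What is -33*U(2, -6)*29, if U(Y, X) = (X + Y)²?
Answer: -15312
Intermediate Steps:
-33*U(2, -6)*29 = -33*(-6 + 2)²*29 = -33*(-4)²*29 = -33*16*29 = -528*29 = -15312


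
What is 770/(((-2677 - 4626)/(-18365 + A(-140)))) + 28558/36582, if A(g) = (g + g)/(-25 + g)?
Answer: 1287235447/664573 ≈ 1936.9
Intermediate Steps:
A(g) = 2*g/(-25 + g) (A(g) = (2*g)/(-25 + g) = 2*g/(-25 + g))
770/(((-2677 - 4626)/(-18365 + A(-140)))) + 28558/36582 = 770/(((-2677 - 4626)/(-18365 + 2*(-140)/(-25 - 140)))) + 28558/36582 = 770/((-7303/(-18365 + 2*(-140)/(-165)))) + 28558*(1/36582) = 770/((-7303/(-18365 + 2*(-140)*(-1/165)))) + 14279/18291 = 770/((-7303/(-18365 + 56/33))) + 14279/18291 = 770/((-7303/(-605989/33))) + 14279/18291 = 770/((-7303*(-33/605989))) + 14279/18291 = 770/(240999/605989) + 14279/18291 = 770*(605989/240999) + 14279/18291 = 42419230/21909 + 14279/18291 = 1287235447/664573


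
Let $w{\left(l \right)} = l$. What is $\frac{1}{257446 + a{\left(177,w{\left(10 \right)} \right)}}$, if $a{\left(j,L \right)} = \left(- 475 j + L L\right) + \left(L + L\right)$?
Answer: $\frac{1}{173491} \approx 5.764 \cdot 10^{-6}$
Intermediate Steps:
$a{\left(j,L \right)} = L^{2} - 475 j + 2 L$ ($a{\left(j,L \right)} = \left(- 475 j + L^{2}\right) + 2 L = \left(L^{2} - 475 j\right) + 2 L = L^{2} - 475 j + 2 L$)
$\frac{1}{257446 + a{\left(177,w{\left(10 \right)} \right)}} = \frac{1}{257446 + \left(10^{2} - 84075 + 2 \cdot 10\right)} = \frac{1}{257446 + \left(100 - 84075 + 20\right)} = \frac{1}{257446 - 83955} = \frac{1}{173491}$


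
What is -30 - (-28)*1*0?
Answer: -30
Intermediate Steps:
-30 - (-28)*1*0 = -30 - (-28)*0 = -30 - 7*0 = -30 + 0 = -30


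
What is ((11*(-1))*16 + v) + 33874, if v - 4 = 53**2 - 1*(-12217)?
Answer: 48728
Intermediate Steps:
v = 15030 (v = 4 + (53**2 - 1*(-12217)) = 4 + (2809 + 12217) = 4 + 15026 = 15030)
((11*(-1))*16 + v) + 33874 = ((11*(-1))*16 + 15030) + 33874 = (-11*16 + 15030) + 33874 = (-176 + 15030) + 33874 = 14854 + 33874 = 48728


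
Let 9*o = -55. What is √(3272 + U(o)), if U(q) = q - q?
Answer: 2*√818 ≈ 57.201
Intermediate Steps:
o = -55/9 (o = (⅑)*(-55) = -55/9 ≈ -6.1111)
U(q) = 0
√(3272 + U(o)) = √(3272 + 0) = √3272 = 2*√818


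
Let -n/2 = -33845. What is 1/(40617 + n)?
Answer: 1/108307 ≈ 9.2330e-6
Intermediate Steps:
n = 67690 (n = -2*(-33845) = 67690)
1/(40617 + n) = 1/(40617 + 67690) = 1/108307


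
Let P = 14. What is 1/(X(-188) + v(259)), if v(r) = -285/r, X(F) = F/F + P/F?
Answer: -24346/4257 ≈ -5.7190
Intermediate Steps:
X(F) = 1 + 14/F (X(F) = F/F + 14/F = 1 + 14/F)
1/(X(-188) + v(259)) = 1/((14 - 188)/(-188) - 285/259) = 1/(-1/188*(-174) - 285*1/259) = 1/(87/94 - 285/259) = 1/(-4257/24346) = -24346/4257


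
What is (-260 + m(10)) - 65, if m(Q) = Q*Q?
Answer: -225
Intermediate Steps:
m(Q) = Q**2
(-260 + m(10)) - 65 = (-260 + 10**2) - 65 = (-260 + 100) - 65 = -160 - 65 = -225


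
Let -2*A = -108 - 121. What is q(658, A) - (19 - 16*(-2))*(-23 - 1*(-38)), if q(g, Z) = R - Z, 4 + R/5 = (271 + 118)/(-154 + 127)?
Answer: -52463/54 ≈ -971.54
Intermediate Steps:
A = 229/2 (A = -(-108 - 121)/2 = -½*(-229) = 229/2 ≈ 114.50)
R = -2485/27 (R = -20 + 5*((271 + 118)/(-154 + 127)) = -20 + 5*(389/(-27)) = -20 + 5*(389*(-1/27)) = -20 + 5*(-389/27) = -20 - 1945/27 = -2485/27 ≈ -92.037)
q(g, Z) = -2485/27 - Z
q(658, A) - (19 - 16*(-2))*(-23 - 1*(-38)) = (-2485/27 - 1*229/2) - (19 - 16*(-2))*(-23 - 1*(-38)) = (-2485/27 - 229/2) - (19 + 32)*(-23 + 38) = -11153/54 - 51*15 = -11153/54 - 1*765 = -11153/54 - 765 = -52463/54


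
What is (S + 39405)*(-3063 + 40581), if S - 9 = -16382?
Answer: 864114576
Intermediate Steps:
S = -16373 (S = 9 - 16382 = -16373)
(S + 39405)*(-3063 + 40581) = (-16373 + 39405)*(-3063 + 40581) = 23032*37518 = 864114576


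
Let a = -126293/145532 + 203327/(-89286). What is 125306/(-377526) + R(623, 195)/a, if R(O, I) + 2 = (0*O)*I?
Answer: 1172567548934683/3857068162870203 ≈ 0.30400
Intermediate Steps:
R(O, I) = -2 (R(O, I) = -2 + (0*O)*I = -2 + 0*I = -2 + 0 = -2)
a = -20433390881/6496985076 (a = -126293*1/145532 + 203327*(-1/89286) = -126293/145532 - 203327/89286 = -20433390881/6496985076 ≈ -3.1451)
125306/(-377526) + R(623, 195)/a = 125306/(-377526) - 2/(-20433390881/6496985076) = 125306*(-1/377526) - 2*(-6496985076/20433390881) = -62653/188763 + 12993970152/20433390881 = 1172567548934683/3857068162870203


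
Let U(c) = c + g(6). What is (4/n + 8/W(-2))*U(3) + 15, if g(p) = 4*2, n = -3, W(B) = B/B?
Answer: 265/3 ≈ 88.333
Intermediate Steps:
W(B) = 1
g(p) = 8
U(c) = 8 + c (U(c) = c + 8 = 8 + c)
(4/n + 8/W(-2))*U(3) + 15 = (4/(-3) + 8/1)*(8 + 3) + 15 = (4*(-⅓) + 8*1)*11 + 15 = (-4/3 + 8)*11 + 15 = (20/3)*11 + 15 = 220/3 + 15 = 265/3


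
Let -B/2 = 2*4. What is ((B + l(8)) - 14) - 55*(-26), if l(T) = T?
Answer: 1408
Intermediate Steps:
B = -16 (B = -4*4 = -2*8 = -16)
((B + l(8)) - 14) - 55*(-26) = ((-16 + 8) - 14) - 55*(-26) = (-8 - 14) + 1430 = -22 + 1430 = 1408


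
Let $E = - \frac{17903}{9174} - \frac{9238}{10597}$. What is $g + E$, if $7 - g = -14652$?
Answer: $\frac{1424827747099}{97216878} \approx 14656.0$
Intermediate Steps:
$E = - \frac{274467503}{97216878}$ ($E = \left(-17903\right) \frac{1}{9174} - \frac{9238}{10597} = - \frac{17903}{9174} - \frac{9238}{10597} = - \frac{274467503}{97216878} \approx -2.8232$)
$g = 14659$ ($g = 7 - -14652 = 7 + 14652 = 14659$)
$g + E = 14659 - \frac{274467503}{97216878} = \frac{1424827747099}{97216878}$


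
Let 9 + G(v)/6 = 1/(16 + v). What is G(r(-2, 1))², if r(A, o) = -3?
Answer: 484416/169 ≈ 2866.4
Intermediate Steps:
G(v) = -54 + 6/(16 + v)
G(r(-2, 1))² = (6*(-143 - 9*(-3))/(16 - 3))² = (6*(-143 + 27)/13)² = (6*(1/13)*(-116))² = (-696/13)² = 484416/169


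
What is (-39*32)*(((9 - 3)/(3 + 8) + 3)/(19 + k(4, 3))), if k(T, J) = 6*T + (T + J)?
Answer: -24336/275 ≈ -88.495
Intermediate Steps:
k(T, J) = J + 7*T (k(T, J) = 6*T + (J + T) = J + 7*T)
(-39*32)*(((9 - 3)/(3 + 8) + 3)/(19 + k(4, 3))) = (-39*32)*(((9 - 3)/(3 + 8) + 3)/(19 + (3 + 7*4))) = -1248*(6/11 + 3)/(19 + (3 + 28)) = -1248*(6*(1/11) + 3)/(19 + 31) = -1248*(6/11 + 3)/50 = -48672/(11*50) = -1248*39/550 = -24336/275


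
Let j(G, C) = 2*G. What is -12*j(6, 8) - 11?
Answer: -155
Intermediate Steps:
-12*j(6, 8) - 11 = -24*6 - 11 = -12*12 - 11 = -144 - 11 = -155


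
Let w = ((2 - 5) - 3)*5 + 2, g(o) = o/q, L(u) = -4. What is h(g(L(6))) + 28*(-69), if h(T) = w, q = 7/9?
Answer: -1960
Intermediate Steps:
q = 7/9 (q = 7*(⅑) = 7/9 ≈ 0.77778)
g(o) = 9*o/7 (g(o) = o/(7/9) = o*(9/7) = 9*o/7)
w = -28 (w = (-3 - 3)*5 + 2 = -6*5 + 2 = -30 + 2 = -28)
h(T) = -28
h(g(L(6))) + 28*(-69) = -28 + 28*(-69) = -28 - 1932 = -1960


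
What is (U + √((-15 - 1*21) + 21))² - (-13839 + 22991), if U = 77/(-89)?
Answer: -72605878/7921 - 154*I*√15/89 ≈ -9166.3 - 6.7016*I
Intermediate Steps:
U = -77/89 (U = 77*(-1/89) = -77/89 ≈ -0.86517)
(U + √((-15 - 1*21) + 21))² - (-13839 + 22991) = (-77/89 + √((-15 - 1*21) + 21))² - (-13839 + 22991) = (-77/89 + √((-15 - 21) + 21))² - 1*9152 = (-77/89 + √(-36 + 21))² - 9152 = (-77/89 + √(-15))² - 9152 = (-77/89 + I*√15)² - 9152 = -9152 + (-77/89 + I*√15)²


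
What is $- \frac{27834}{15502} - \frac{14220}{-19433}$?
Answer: $- \frac{160229841}{150625183} \approx -1.0638$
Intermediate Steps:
$- \frac{27834}{15502} - \frac{14220}{-19433} = \left(-27834\right) \frac{1}{15502} - - \frac{14220}{19433} = - \frac{13917}{7751} + \frac{14220}{19433} = - \frac{160229841}{150625183}$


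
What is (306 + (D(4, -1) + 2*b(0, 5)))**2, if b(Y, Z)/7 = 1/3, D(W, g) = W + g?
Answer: 885481/9 ≈ 98387.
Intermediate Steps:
b(Y, Z) = 7/3
(306 + (D(4, -1) + 2*b(0, 5)))**2 = (306 + ((4 - 1) + 2*(7/3)))**2 = (306 + (3 + 14/3))**2 = (306 + 23/3)**2 = (941/3)**2 = 885481/9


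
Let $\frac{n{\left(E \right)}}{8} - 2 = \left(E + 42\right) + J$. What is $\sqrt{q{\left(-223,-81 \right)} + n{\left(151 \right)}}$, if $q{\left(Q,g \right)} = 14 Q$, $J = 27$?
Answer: $i \sqrt{1346} \approx 36.688 i$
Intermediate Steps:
$n{\left(E \right)} = 568 + 8 E$ ($n{\left(E \right)} = 16 + 8 \left(\left(E + 42\right) + 27\right) = 16 + 8 \left(\left(42 + E\right) + 27\right) = 16 + 8 \left(69 + E\right) = 16 + \left(552 + 8 E\right) = 568 + 8 E$)
$\sqrt{q{\left(-223,-81 \right)} + n{\left(151 \right)}} = \sqrt{14 \left(-223\right) + \left(568 + 8 \cdot 151\right)} = \sqrt{-3122 + \left(568 + 1208\right)} = \sqrt{-3122 + 1776} = \sqrt{-1346} = i \sqrt{1346}$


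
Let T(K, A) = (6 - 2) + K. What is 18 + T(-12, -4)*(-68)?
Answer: 562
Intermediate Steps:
T(K, A) = 4 + K
18 + T(-12, -4)*(-68) = 18 + (4 - 12)*(-68) = 18 - 8*(-68) = 18 + 544 = 562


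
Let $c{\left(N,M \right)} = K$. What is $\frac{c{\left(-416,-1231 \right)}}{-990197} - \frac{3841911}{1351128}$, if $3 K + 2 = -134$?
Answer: $- \frac{3804187495331}{1337882892216} \approx -2.8434$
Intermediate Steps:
$K = - \frac{136}{3}$ ($K = - \frac{2}{3} + \frac{1}{3} \left(-134\right) = - \frac{2}{3} - \frac{134}{3} = - \frac{136}{3} \approx -45.333$)
$c{\left(N,M \right)} = - \frac{136}{3}$
$\frac{c{\left(-416,-1231 \right)}}{-990197} - \frac{3841911}{1351128} = - \frac{136}{3 \left(-990197\right)} - \frac{3841911}{1351128} = \left(- \frac{136}{3}\right) \left(- \frac{1}{990197}\right) - \frac{1280637}{450376} = \frac{136}{2970591} - \frac{1280637}{450376} = - \frac{3804187495331}{1337882892216}$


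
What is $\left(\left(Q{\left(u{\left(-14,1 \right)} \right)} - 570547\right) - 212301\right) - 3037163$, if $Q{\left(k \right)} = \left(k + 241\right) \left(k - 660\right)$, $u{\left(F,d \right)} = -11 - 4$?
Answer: $-3972561$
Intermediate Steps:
$u{\left(F,d \right)} = -15$ ($u{\left(F,d \right)} = -11 - 4 = -15$)
$Q{\left(k \right)} = \left(-660 + k\right) \left(241 + k\right)$ ($Q{\left(k \right)} = \left(241 + k\right) \left(-660 + k\right) = \left(-660 + k\right) \left(241 + k\right)$)
$\left(\left(Q{\left(u{\left(-14,1 \right)} \right)} - 570547\right) - 212301\right) - 3037163 = \left(\left(\left(-159060 + \left(-15\right)^{2} - -6285\right) - 570547\right) - 212301\right) - 3037163 = \left(\left(\left(-159060 + 225 + 6285\right) - 570547\right) - 212301\right) - 3037163 = \left(\left(-152550 - 570547\right) - 212301\right) - 3037163 = \left(-723097 - 212301\right) - 3037163 = -935398 - 3037163 = -3972561$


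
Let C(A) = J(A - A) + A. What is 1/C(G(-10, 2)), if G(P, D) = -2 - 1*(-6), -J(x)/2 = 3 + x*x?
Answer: -½ ≈ -0.50000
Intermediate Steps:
J(x) = -6 - 2*x² (J(x) = -2*(3 + x*x) = -2*(3 + x²) = -6 - 2*x²)
G(P, D) = 4 (G(P, D) = -2 + 6 = 4)
C(A) = -6 + A (C(A) = (-6 - 2*(A - A)²) + A = (-6 - 2*0²) + A = (-6 - 2*0) + A = (-6 + 0) + A = -6 + A)
1/C(G(-10, 2)) = 1/(-6 + 4) = 1/(-2) = -½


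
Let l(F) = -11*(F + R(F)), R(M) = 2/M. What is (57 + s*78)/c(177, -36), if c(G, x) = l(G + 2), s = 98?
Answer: -459493/117491 ≈ -3.9109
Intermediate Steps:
l(F) = -22/F - 11*F (l(F) = -11*(F + 2/F) = -22/F - 11*F)
c(G, x) = -22 - 22/(2 + G) - 11*G (c(G, x) = -22/(G + 2) - 11*(G + 2) = -22/(2 + G) - 11*(2 + G) = -22/(2 + G) + (-22 - 11*G) = -22 - 22/(2 + G) - 11*G)
(57 + s*78)/c(177, -36) = (57 + 98*78)/(-22 - 22/(2 + 177) - 11*177) = (57 + 7644)/(-22 - 22/179 - 1947) = 7701/(-22 - 22*1/179 - 1947) = 7701/(-22 - 22/179 - 1947) = 7701/(-352473/179) = 7701*(-179/352473) = -459493/117491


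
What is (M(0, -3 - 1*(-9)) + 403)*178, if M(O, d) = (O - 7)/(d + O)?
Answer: 214579/3 ≈ 71526.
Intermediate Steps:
M(O, d) = (-7 + O)/(O + d)
(M(0, -3 - 1*(-9)) + 403)*178 = ((-7 + 0)/(0 + (-3 - 1*(-9))) + 403)*178 = (-7/(0 + (-3 + 9)) + 403)*178 = (-7/(0 + 6) + 403)*178 = (-7/6 + 403)*178 = (2411/6)*178 = 214579/3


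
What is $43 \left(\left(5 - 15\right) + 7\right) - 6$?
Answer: $-135$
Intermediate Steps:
$43 \left(\left(5 - 15\right) + 7\right) - 6 = 43 \left(-10 + 7\right) - 6 = 43 \left(-3\right) - 6 = -129 - 6 = -135$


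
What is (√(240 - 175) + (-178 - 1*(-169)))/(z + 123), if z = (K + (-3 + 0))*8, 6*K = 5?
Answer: -27/317 + 3*√65/317 ≈ -0.0088745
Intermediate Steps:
K = ⅚ (K = (⅙)*5 = ⅚ ≈ 0.83333)
z = -52/3 (z = (⅚ + (-3 + 0))*8 = (⅚ - 3)*8 = -13/6*8 = -52/3 ≈ -17.333)
(√(240 - 175) + (-178 - 1*(-169)))/(z + 123) = (√(240 - 175) + (-178 - 1*(-169)))/(-52/3 + 123) = (√65 + (-178 + 169))/(317/3) = (√65 - 9)*(3/317) = (-9 + √65)*(3/317) = -27/317 + 3*√65/317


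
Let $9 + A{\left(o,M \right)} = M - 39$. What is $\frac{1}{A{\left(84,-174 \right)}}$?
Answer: $- \frac{1}{222} \approx -0.0045045$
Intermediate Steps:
$A{\left(o,M \right)} = -48 + M$ ($A{\left(o,M \right)} = -9 + \left(M - 39\right) = -9 + \left(-39 + M\right) = -48 + M$)
$\frac{1}{A{\left(84,-174 \right)}} = \frac{1}{-48 - 174} = \frac{1}{-222} = - \frac{1}{222}$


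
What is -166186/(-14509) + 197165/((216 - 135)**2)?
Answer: 3951013331/95193549 ≈ 41.505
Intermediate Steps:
-166186/(-14509) + 197165/((216 - 135)**2) = -166186*(-1/14509) + 197165/(81**2) = 166186/14509 + 197165/6561 = 3951013331/95193549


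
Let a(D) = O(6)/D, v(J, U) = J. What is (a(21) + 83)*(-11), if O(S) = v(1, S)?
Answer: -19184/21 ≈ -913.52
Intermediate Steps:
O(S) = 1
a(D) = 1/D
(a(21) + 83)*(-11) = (1/21 + 83)*(-11) = (1744/21)*(-11) = -19184/21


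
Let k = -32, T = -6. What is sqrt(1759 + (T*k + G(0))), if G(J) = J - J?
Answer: sqrt(1951) ≈ 44.170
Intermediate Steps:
G(J) = 0
sqrt(1759 + (T*k + G(0))) = sqrt(1759 + (-6*(-32) + 0)) = sqrt(1759 + (192 + 0)) = sqrt(1759 + 192) = sqrt(1951)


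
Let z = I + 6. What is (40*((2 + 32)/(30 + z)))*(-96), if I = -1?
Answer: -26112/7 ≈ -3730.3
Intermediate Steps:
z = 5 (z = -1 + 6 = 5)
(40*((2 + 32)/(30 + z)))*(-96) = (40*((2 + 32)/(30 + 5)))*(-96) = (40*(34/35))*(-96) = (272/7)*(-96) = -26112/7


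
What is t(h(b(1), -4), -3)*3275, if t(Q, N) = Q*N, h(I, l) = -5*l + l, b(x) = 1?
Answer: -157200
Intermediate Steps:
h(I, l) = -4*l
t(Q, N) = N*Q
t(h(b(1), -4), -3)*3275 = -(-12)*(-4)*3275 = -3*16*3275 = -48*3275 = -157200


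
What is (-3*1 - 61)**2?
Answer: 4096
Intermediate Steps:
(-3*1 - 61)**2 = (-3 - 61)**2 = (-64)**2 = 4096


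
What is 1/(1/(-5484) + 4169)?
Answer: 5484/22862795 ≈ 0.00023987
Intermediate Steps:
1/(1/(-5484) + 4169) = 1/(-1/5484 + 4169) = 1/(22862795/5484) = 5484/22862795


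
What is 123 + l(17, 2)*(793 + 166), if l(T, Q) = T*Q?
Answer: 32729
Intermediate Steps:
l(T, Q) = Q*T
123 + l(17, 2)*(793 + 166) = 123 + (2*17)*(793 + 166) = 123 + 34*959 = 123 + 32606 = 32729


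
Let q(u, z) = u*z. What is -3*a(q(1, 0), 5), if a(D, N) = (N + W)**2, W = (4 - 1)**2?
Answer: -588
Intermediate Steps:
W = 9 (W = 3**2 = 9)
a(D, N) = (9 + N)**2 (a(D, N) = (N + 9)**2 = (9 + N)**2)
-3*a(q(1, 0), 5) = -3*(9 + 5)**2 = -3*14**2 = -3*196 = -588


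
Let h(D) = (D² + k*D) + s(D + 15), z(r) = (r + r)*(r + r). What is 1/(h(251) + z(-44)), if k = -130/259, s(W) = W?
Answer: 259/18359219 ≈ 1.4107e-5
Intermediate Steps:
k = -130/259 (k = -130*1/259 = -130/259 ≈ -0.50193)
z(r) = 4*r² (z(r) = (2*r)*(2*r) = 4*r²)
h(D) = 15 + D² + 129*D/259 (h(D) = (D² - 130*D/259) + (D + 15) = (D² - 130*D/259) + (15 + D) = 15 + D² + 129*D/259)
1/(h(251) + z(-44)) = 1/((15 + 251² + (129/259)*251) + 4*(-44)²) = 1/((15 + 63001 + 32379/259) + 4*1936) = 1/(16353523/259 + 7744) = 1/(18359219/259) = 259/18359219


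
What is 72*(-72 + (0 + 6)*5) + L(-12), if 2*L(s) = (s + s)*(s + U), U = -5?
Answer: -2820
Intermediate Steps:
L(s) = s*(-5 + s) (L(s) = ((s + s)*(s - 5))/2 = ((2*s)*(-5 + s))/2 = (2*s*(-5 + s))/2 = s*(-5 + s))
72*(-72 + (0 + 6)*5) + L(-12) = 72*(-72 + (0 + 6)*5) - 12*(-5 - 12) = 72*(-72 + 6*5) - 12*(-17) = 72*(-72 + 30) + 204 = 72*(-42) + 204 = -3024 + 204 = -2820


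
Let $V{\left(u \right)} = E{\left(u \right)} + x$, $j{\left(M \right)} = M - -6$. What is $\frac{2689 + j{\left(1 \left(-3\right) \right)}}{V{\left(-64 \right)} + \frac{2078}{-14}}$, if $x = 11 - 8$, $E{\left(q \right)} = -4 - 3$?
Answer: $- \frac{18844}{1067} \approx -17.661$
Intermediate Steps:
$E{\left(q \right)} = -7$ ($E{\left(q \right)} = -4 - 3 = -7$)
$x = 3$
$j{\left(M \right)} = 6 + M$ ($j{\left(M \right)} = M + 6 = 6 + M$)
$V{\left(u \right)} = -4$ ($V{\left(u \right)} = -7 + 3 = -4$)
$\frac{2689 + j{\left(1 \left(-3\right) \right)}}{V{\left(-64 \right)} + \frac{2078}{-14}} = \frac{2689 + \left(6 + 1 \left(-3\right)\right)}{-4 + \frac{2078}{-14}} = \frac{2689 + \left(6 - 3\right)}{-4 + 2078 \left(- \frac{1}{14}\right)} = \frac{2689 + 3}{-4 - \frac{1039}{7}} = \frac{2692}{- \frac{1067}{7}} = 2692 \left(- \frac{7}{1067}\right) = - \frac{18844}{1067}$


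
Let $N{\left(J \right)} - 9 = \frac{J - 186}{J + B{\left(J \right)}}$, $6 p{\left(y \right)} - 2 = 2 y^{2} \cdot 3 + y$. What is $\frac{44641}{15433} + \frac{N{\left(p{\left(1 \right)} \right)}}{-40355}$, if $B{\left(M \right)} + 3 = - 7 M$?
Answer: $\frac{2881778201}{996477944} \approx 2.892$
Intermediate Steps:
$p{\left(y \right)} = \frac{1}{3} + y^{2} + \frac{y}{6}$ ($p{\left(y \right)} = \frac{1}{3} + \frac{2 y^{2} \cdot 3 + y}{6} = \frac{1}{3} + \frac{6 y^{2} + y}{6} = \frac{1}{3} + \frac{y + 6 y^{2}}{6} = \frac{1}{3} + \left(y^{2} + \frac{y}{6}\right) = \frac{1}{3} + y^{2} + \frac{y}{6}$)
$B{\left(M \right)} = -3 - 7 M$
$N{\left(J \right)} = 9 + \frac{-186 + J}{-3 - 6 J}$ ($N{\left(J \right)} = 9 + \frac{J - 186}{J - \left(3 + 7 J\right)} = 9 + \frac{-186 + J}{-3 - 6 J}$)
$\frac{44641}{15433} + \frac{N{\left(p{\left(1 \right)} \right)}}{-40355} = \frac{44641}{15433} + \frac{\frac{1}{3} \frac{1}{1 + 2 \left(\frac{1}{3} + 1^{2} + \frac{1}{6} \cdot 1\right)} \left(213 + 53 \left(\frac{1}{3} + 1^{2} + \frac{1}{6} \cdot 1\right)\right)}{-40355} = 44641 \cdot \frac{1}{15433} + \frac{213 + 53 \left(\frac{1}{3} + 1 + \frac{1}{6}\right)}{3 \left(1 + 2 \left(\frac{1}{3} + 1 + \frac{1}{6}\right)\right)} \left(- \frac{1}{40355}\right) = \frac{44641}{15433} + \frac{213 + 53 \cdot \frac{3}{2}}{3 \left(1 + 2 \cdot \frac{3}{2}\right)} \left(- \frac{1}{40355}\right) = \frac{44641}{15433} + \frac{213 + \frac{159}{2}}{3 \left(1 + 3\right)} \left(- \frac{1}{40355}\right) = \frac{44641}{15433} + \frac{1}{3} \cdot \frac{1}{4} \cdot \frac{585}{2} \left(- \frac{1}{40355}\right) = \frac{44641}{15433} + \frac{195}{8} \left(- \frac{1}{40355}\right) = \frac{44641}{15433} - \frac{39}{64568} = \frac{2881778201}{996477944}$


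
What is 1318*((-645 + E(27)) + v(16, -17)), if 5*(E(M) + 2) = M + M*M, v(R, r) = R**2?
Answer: -1580282/5 ≈ -3.1606e+5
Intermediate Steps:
E(M) = -2 + M/5 + M**2/5 (E(M) = -2 + (M + M*M)/5 = -2 + (M + M**2)/5 = -2 + (M/5 + M**2/5) = -2 + M/5 + M**2/5)
1318*((-645 + E(27)) + v(16, -17)) = 1318*((-645 + (-2 + (1/5)*27 + (1/5)*27**2)) + 16**2) = 1318*((-645 + (-2 + 27/5 + (1/5)*729)) + 256) = 1318*((-645 + (-2 + 27/5 + 729/5)) + 256) = 1318*((-645 + 746/5) + 256) = 1318*(-2479/5 + 256) = 1318*(-1199/5) = -1580282/5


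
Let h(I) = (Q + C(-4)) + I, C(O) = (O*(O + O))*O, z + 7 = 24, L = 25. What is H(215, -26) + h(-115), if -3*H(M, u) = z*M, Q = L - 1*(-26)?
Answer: -4231/3 ≈ -1410.3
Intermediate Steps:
z = 17 (z = -7 + 24 = 17)
C(O) = 2*O**3 (C(O) = (O*(2*O))*O = (2*O**2)*O = 2*O**3)
Q = 51 (Q = 25 - 1*(-26) = 25 + 26 = 51)
H(M, u) = -17*M/3
h(I) = -77 + I (h(I) = (51 + 2*(-4)**3) + I = (51 + 2*(-64)) + I = (51 - 128) + I = -77 + I)
H(215, -26) + h(-115) = -17/3*215 + (-77 - 115) = -3655/3 - 192 = -4231/3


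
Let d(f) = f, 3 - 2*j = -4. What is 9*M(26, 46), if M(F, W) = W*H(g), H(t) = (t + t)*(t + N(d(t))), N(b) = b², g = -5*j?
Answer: -8367975/2 ≈ -4.1840e+6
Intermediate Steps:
j = 7/2 (j = 3/2 - ½*(-4) = 3/2 + 2 = 7/2 ≈ 3.5000)
g = -35/2 (g = -5*7/2 = -35/2 ≈ -17.500)
H(t) = 2*t*(t + t²) (H(t) = (t + t)*(t + t²) = (2*t)*(t + t²) = 2*t*(t + t²))
M(F, W) = -40425*W/4 (M(F, W) = W*(2*(-35/2)²*(1 - 35/2)) = W*(2*(1225/4)*(-33/2)) = W*(-40425/4) = -40425*W/4)
9*M(26, 46) = 9*(-40425/4*46) = 9*(-929775/2) = -8367975/2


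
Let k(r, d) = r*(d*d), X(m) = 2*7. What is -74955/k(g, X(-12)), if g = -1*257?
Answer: 74955/50372 ≈ 1.4880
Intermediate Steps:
X(m) = 14
g = -257
k(r, d) = r*d²
-74955/k(g, X(-12)) = -74955/((-257*14²)) = -74955/((-257*196)) = -74955/(-50372) = -74955*(-1/50372) = 74955/50372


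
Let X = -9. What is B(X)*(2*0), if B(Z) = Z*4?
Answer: 0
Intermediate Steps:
B(Z) = 4*Z
B(X)*(2*0) = (4*(-9))*(2*0) = -36*0 = 0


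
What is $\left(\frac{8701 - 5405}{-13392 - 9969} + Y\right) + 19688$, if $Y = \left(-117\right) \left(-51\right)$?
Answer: $\frac{599323159}{23361} \approx 25655.0$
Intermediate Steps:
$Y = 5967$
$\left(\frac{8701 - 5405}{-13392 - 9969} + Y\right) + 19688 = \left(\frac{8701 - 5405}{-13392 - 9969} + 5967\right) + 19688 = \left(\frac{3296}{-23361} + 5967\right) + 19688 = \left(3296 \left(- \frac{1}{23361}\right) + 5967\right) + 19688 = \left(- \frac{3296}{23361} + 5967\right) + 19688 = \frac{139391791}{23361} + 19688 = \frac{599323159}{23361}$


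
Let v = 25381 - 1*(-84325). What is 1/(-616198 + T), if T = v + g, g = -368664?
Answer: -1/875156 ≈ -1.1427e-6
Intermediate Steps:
v = 109706 (v = 25381 + 84325 = 109706)
T = -258958 (T = 109706 - 368664 = -258958)
1/(-616198 + T) = 1/(-616198 - 258958) = 1/(-875156) = -1/875156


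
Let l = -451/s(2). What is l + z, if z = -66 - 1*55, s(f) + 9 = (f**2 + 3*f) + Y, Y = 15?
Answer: -2387/16 ≈ -149.19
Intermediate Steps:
s(f) = 6 + f**2 + 3*f (s(f) = -9 + ((f**2 + 3*f) + 15) = -9 + (15 + f**2 + 3*f) = 6 + f**2 + 3*f)
z = -121 (z = -66 - 55 = -121)
l = -451/16 (l = -451/(6 + 2**2 + 3*2) = -451/(6 + 4 + 6) = -451/16 ≈ -28.188)
l + z = -451/16 - 121 = -2387/16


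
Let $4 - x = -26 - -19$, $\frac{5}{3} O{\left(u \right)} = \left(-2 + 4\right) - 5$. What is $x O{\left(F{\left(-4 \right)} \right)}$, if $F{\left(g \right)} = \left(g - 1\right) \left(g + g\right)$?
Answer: $- \frac{99}{5} \approx -19.8$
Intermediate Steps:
$F{\left(g \right)} = 2 g \left(-1 + g\right)$ ($F{\left(g \right)} = \left(-1 + g\right) 2 g = 2 g \left(-1 + g\right)$)
$O{\left(u \right)} = - \frac{9}{5}$ ($O{\left(u \right)} = \frac{3 \left(\left(-2 + 4\right) - 5\right)}{5} = \frac{3 \left(2 - 5\right)}{5} = \frac{3}{5} \left(-3\right) = - \frac{9}{5}$)
$x = 11$ ($x = 4 - \left(-26 - -19\right) = 4 - \left(-26 + 19\right) = 4 - -7 = 4 + 7 = 11$)
$x O{\left(F{\left(-4 \right)} \right)} = 11 \left(- \frac{9}{5}\right) = - \frac{99}{5}$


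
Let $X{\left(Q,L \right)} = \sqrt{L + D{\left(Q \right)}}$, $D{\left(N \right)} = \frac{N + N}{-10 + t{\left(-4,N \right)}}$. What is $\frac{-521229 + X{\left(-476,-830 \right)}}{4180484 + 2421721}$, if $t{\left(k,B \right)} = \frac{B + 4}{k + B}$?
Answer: $- \frac{173743}{2200735} + \frac{i \sqrt{212023310}}{3571792905} \approx -0.078948 + 4.0767 \cdot 10^{-6} i$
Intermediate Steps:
$t{\left(k,B \right)} = \frac{4 + B}{B + k}$
$D{\left(N \right)} = \frac{2 N}{-10 + \frac{4 + N}{-4 + N}}$ ($D{\left(N \right)} = \frac{N + N}{-10 + \frac{4 + N}{N - 4}} = \frac{2 N}{-10 + \frac{4 + N}{-4 + N}}$)
$X{\left(Q,L \right)} = \sqrt{L + \frac{2 Q \left(4 - Q\right)}{-44 + 9 Q}}$
$\frac{-521229 + X{\left(-476,-830 \right)}}{4180484 + 2421721} = \frac{-521229 + \sqrt{\frac{- 830 \left(-44 + 9 \left(-476\right)\right) - - 952 \left(-4 - 476\right)}{-44 + 9 \left(-476\right)}}}{4180484 + 2421721} = \frac{-521229 + \sqrt{\frac{- 830 \left(-44 - 4284\right) - \left(-952\right) \left(-480\right)}{-44 - 4284}}}{6602205} = \left(-521229 + \sqrt{\frac{\left(-830\right) \left(-4328\right) - 456960}{-4328}}\right) \frac{1}{6602205} = \left(-521229 + \sqrt{- \frac{3592240 - 456960}{4328}}\right) \frac{1}{6602205} = \left(-521229 + \sqrt{\left(- \frac{1}{4328}\right) 3135280}\right) \frac{1}{6602205} = \left(-521229 + \sqrt{- \frac{391910}{541}}\right) \frac{1}{6602205} = \left(-521229 + \frac{i \sqrt{212023310}}{541}\right) \frac{1}{6602205} = - \frac{173743}{2200735} + \frac{i \sqrt{212023310}}{3571792905}$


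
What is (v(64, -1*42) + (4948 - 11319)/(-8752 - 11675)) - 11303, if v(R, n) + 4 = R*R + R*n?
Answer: -202200502/20427 ≈ -9898.7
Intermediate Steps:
v(R, n) = -4 + R**2 + R*n (v(R, n) = -4 + (R*R + R*n) = -4 + (R**2 + R*n) = -4 + R**2 + R*n)
(v(64, -1*42) + (4948 - 11319)/(-8752 - 11675)) - 11303 = ((-4 + 64**2 + 64*(-1*42)) + (4948 - 11319)/(-8752 - 11675)) - 11303 = ((-4 + 4096 + 64*(-42)) - 6371/(-20427)) - 11303 = ((-4 + 4096 - 2688) - 6371*(-1/20427)) - 11303 = (1404 + 6371/20427) - 11303 = 28685879/20427 - 11303 = -202200502/20427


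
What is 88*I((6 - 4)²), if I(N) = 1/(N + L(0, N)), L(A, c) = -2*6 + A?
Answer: -11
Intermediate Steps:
L(A, c) = -12 + A
I(N) = 1/(-12 + N) (I(N) = 1/(N + (-12 + 0)) = 1/(N - 12) = 1/(-12 + N))
88*I((6 - 4)²) = 88/(-12 + (6 - 4)²) = 88/(-12 + 2²) = 88/(-12 + 4) = 88/(-8) = 88*(-⅛) = -11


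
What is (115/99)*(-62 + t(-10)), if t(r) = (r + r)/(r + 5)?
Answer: -6670/99 ≈ -67.374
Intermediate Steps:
t(r) = 2*r/(5 + r) (t(r) = (2*r)/(5 + r) = 2*r/(5 + r))
(115/99)*(-62 + t(-10)) = (115/99)*(-62 + 2*(-10)/(5 - 10)) = (115*(1/99))*(-62 + 2*(-10)/(-5)) = 115*(-62 + 2*(-10)*(-⅕))/99 = 115*(-62 + 4)/99 = (115/99)*(-58) = -6670/99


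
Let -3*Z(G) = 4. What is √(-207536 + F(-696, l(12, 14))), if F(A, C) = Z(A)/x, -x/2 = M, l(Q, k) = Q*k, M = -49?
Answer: I*√91523382/21 ≈ 455.56*I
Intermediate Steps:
Z(G) = -4/3 (Z(G) = -⅓*4 = -4/3)
x = 98 (x = -2*(-49) = 98)
F(A, C) = -2/147 (F(A, C) = -4/3/98 = -4/3*1/98 = -2/147)
√(-207536 + F(-696, l(12, 14))) = √(-207536 - 2/147) = √(-30507794/147) = I*√91523382/21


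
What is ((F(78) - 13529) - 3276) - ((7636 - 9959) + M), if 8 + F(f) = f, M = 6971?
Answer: -21383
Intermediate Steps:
F(f) = -8 + f
((F(78) - 13529) - 3276) - ((7636 - 9959) + M) = (((-8 + 78) - 13529) - 3276) - ((7636 - 9959) + 6971) = ((70 - 13529) - 3276) - (-2323 + 6971) = (-13459 - 3276) - 1*4648 = -16735 - 4648 = -21383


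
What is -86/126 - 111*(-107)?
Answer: 748208/63 ≈ 11876.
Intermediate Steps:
-86/126 - 111*(-107) = -86*1/126 + 11877 = -43/63 + 11877 = 748208/63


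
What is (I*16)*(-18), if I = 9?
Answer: -2592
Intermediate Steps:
(I*16)*(-18) = (9*16)*(-18) = 144*(-18) = -2592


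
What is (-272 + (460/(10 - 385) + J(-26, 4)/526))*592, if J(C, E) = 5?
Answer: -3190411432/19725 ≈ -1.6174e+5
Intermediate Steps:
(-272 + (460/(10 - 385) + J(-26, 4)/526))*592 = (-272 + (460/(10 - 385) + 5/526))*592 = (-272 + (460/(-375) + 5*(1/526)))*592 = (-272 + (460*(-1/375) + 5/526))*592 = (-272 + (-92/75 + 5/526))*592 = (-272 - 48017/39450)*592 = -10778417/39450*592 = -3190411432/19725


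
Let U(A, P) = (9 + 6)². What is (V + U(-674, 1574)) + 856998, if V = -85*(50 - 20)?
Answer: 854673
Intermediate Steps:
U(A, P) = 225 (U(A, P) = 15² = 225)
V = -2550 (V = -85*30 = -2550)
(V + U(-674, 1574)) + 856998 = (-2550 + 225) + 856998 = -2325 + 856998 = 854673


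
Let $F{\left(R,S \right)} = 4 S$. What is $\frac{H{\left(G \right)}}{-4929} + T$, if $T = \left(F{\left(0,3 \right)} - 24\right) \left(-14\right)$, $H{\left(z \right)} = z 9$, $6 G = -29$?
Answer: $\frac{552077}{3286} \approx 168.01$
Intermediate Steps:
$G = - \frac{29}{6}$ ($G = \frac{1}{6} \left(-29\right) = - \frac{29}{6} \approx -4.8333$)
$H{\left(z \right)} = 9 z$
$T = 168$ ($T = \left(4 \cdot 3 - 24\right) \left(-14\right) = \left(12 - 24\right) \left(-14\right) = \left(-12\right) \left(-14\right) = 168$)
$\frac{H{\left(G \right)}}{-4929} + T = \frac{9 \left(- \frac{29}{6}\right)}{-4929} + 168 = \left(- \frac{87}{2}\right) \left(- \frac{1}{4929}\right) + 168 = \frac{29}{3286} + 168 = \frac{552077}{3286}$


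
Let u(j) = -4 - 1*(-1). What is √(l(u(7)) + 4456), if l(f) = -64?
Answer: 6*√122 ≈ 66.272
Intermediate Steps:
u(j) = -3 (u(j) = -4 + 1 = -3)
√(l(u(7)) + 4456) = √(-64 + 4456) = √4392 = 6*√122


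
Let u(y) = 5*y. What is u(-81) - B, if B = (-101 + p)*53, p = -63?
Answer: 8287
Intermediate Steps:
B = -8692 (B = (-101 - 63)*53 = -164*53 = -8692)
u(-81) - B = 5*(-81) - 1*(-8692) = -405 + 8692 = 8287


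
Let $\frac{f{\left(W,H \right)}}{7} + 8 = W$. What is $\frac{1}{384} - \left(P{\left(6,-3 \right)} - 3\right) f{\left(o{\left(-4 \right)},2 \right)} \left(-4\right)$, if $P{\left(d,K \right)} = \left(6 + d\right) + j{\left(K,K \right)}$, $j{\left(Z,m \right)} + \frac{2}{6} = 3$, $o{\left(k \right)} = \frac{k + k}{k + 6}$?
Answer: $- \frac{1505279}{384} \approx -3920.0$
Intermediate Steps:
$o{\left(k \right)} = \frac{2 k}{6 + k}$
$j{\left(Z,m \right)} = \frac{8}{3}$ ($j{\left(Z,m \right)} = - \frac{1}{3} + 3 = \frac{8}{3}$)
$f{\left(W,H \right)} = -56 + 7 W$
$P{\left(d,K \right)} = \frac{26}{3} + d$ ($P{\left(d,K \right)} = \left(6 + d\right) + \frac{8}{3} = \frac{26}{3} + d$)
$\frac{1}{384} - \left(P{\left(6,-3 \right)} - 3\right) f{\left(o{\left(-4 \right)},2 \right)} \left(-4\right) = \frac{1}{384} - \left(\left(\frac{26}{3} + 6\right) - 3\right) \left(-56 + 7 \cdot 2 \left(-4\right) \frac{1}{6 - 4}\right) \left(-4\right) = \frac{1}{384} - \left(\frac{44}{3} - 3\right) \left(-56 + 7 \cdot 2 \left(-4\right) \frac{1}{2}\right) \left(-4\right) = \frac{1}{384} - \frac{35 \left(-56 + 7 \cdot 2 \left(-4\right) \frac{1}{2}\right)}{3} \left(-4\right) = \frac{1}{384} - \frac{35 \left(-56 + 7 \left(-4\right)\right)}{3} \left(-4\right) = \frac{1}{384} - \frac{35 \left(-56 - 28\right)}{3} \left(-4\right) = \frac{1}{384} - \frac{35}{3} \left(-84\right) \left(-4\right) = \frac{1}{384} - \left(-980\right) \left(-4\right) = \frac{1}{384} - 3920 = - \frac{1505279}{384}$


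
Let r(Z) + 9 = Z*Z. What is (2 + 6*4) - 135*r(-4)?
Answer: -919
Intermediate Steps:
r(Z) = -9 + Z**2 (r(Z) = -9 + Z*Z = -9 + Z**2)
(2 + 6*4) - 135*r(-4) = (2 + 6*4) - 135*(-9 + (-4)**2) = (2 + 24) - 135*(-9 + 16) = 26 - 135*7 = 26 - 945 = -919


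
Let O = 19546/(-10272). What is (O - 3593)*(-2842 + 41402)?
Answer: -44496844610/321 ≈ -1.3862e+8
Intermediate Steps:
O = -9773/5136 (O = 19546*(-1/10272) = -9773/5136 ≈ -1.9028)
(O - 3593)*(-2842 + 41402) = (-9773/5136 - 3593)*(-2842 + 41402) = -18463421/5136*38560 = -44496844610/321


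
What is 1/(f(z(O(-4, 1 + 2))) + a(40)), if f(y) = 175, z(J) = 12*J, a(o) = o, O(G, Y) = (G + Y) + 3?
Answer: 1/215 ≈ 0.0046512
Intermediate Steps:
O(G, Y) = 3 + G + Y
1/(f(z(O(-4, 1 + 2))) + a(40)) = 1/(175 + 40) = 1/215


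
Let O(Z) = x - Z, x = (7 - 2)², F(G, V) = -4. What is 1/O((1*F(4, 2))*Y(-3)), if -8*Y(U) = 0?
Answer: 1/25 ≈ 0.040000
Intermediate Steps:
Y(U) = 0 (Y(U) = -⅛*0 = 0)
x = 25 (x = 5² = 25)
O(Z) = 25 - Z
1/O((1*F(4, 2))*Y(-3)) = 1/(25 - 1*(-4)*0) = 1/(25 - (-4)*0) = 1/(25 - 1*0) = 1/(25 + 0) = 1/25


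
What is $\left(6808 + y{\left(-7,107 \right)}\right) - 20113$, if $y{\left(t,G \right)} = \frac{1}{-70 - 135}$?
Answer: $- \frac{2727526}{205} \approx -13305.0$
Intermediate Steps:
$y{\left(t,G \right)} = - \frac{1}{205}$ ($y{\left(t,G \right)} = \frac{1}{-205} = - \frac{1}{205}$)
$\left(6808 + y{\left(-7,107 \right)}\right) - 20113 = \left(6808 - \frac{1}{205}\right) - 20113 = \frac{1395639}{205} - 20113 = - \frac{2727526}{205}$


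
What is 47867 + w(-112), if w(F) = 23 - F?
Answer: 48002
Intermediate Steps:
47867 + w(-112) = 47867 + (23 - 1*(-112)) = 47867 + (23 + 112) = 47867 + 135 = 48002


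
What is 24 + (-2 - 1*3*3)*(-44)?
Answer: 508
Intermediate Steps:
24 + (-2 - 1*3*3)*(-44) = 24 + (-2 - 3*3)*(-44) = 24 + (-2 - 9)*(-44) = 24 - 11*(-44) = 24 + 484 = 508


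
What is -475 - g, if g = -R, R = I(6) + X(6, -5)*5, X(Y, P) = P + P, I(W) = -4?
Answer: -529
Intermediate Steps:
X(Y, P) = 2*P
R = -54 (R = -4 + (2*(-5))*5 = -4 - 10*5 = -4 - 50 = -54)
g = 54 (g = -1*(-54) = 54)
-475 - g = -475 - 1*54 = -475 - 54 = -529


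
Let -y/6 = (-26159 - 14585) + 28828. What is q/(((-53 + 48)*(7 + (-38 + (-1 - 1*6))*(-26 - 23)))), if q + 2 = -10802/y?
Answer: 76897/395372880 ≈ 0.00019449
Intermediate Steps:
y = 71496 (y = -6*((-26159 - 14585) + 28828) = -6*(-40744 + 28828) = -6*(-11916) = 71496)
q = -76897/35748 (q = -2 - 10802/71496 = -2 - 10802*1/71496 = -2 - 5401/35748 = -76897/35748 ≈ -2.1511)
q/(((-53 + 48)*(7 + (-38 + (-1 - 1*6))*(-26 - 23)))) = -76897*1/((-53 + 48)*(7 + (-38 + (-1 - 1*6))*(-26 - 23)))/35748 = -76897*(-1/(5*(7 + (-38 + (-1 - 6))*(-49))))/35748 = -76897*(-1/(5*(7 + (-38 - 7)*(-49))))/35748 = -76897*(-1/(5*(7 - 45*(-49))))/35748 = -76897*(-1/(5*(7 + 2205)))/35748 = -76897/(35748*((-5*2212))) = -76897/35748/(-11060) = -76897/35748*(-1/11060) = 76897/395372880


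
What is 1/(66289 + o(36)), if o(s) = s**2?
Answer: 1/67585 ≈ 1.4796e-5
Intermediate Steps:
1/(66289 + o(36)) = 1/(66289 + 36**2) = 1/(66289 + 1296) = 1/67585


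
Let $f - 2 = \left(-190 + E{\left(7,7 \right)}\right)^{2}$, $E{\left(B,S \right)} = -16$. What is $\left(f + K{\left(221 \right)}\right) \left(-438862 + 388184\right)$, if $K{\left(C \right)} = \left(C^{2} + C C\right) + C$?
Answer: $-7112201198$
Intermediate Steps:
$K{\left(C \right)} = C + 2 C^{2}$ ($K{\left(C \right)} = \left(C^{2} + C^{2}\right) + C = 2 C^{2} + C = C + 2 C^{2}$)
$f = 42438$ ($f = 2 + \left(-190 - 16\right)^{2} = 2 + \left(-206\right)^{2} = 2 + 42436 = 42438$)
$\left(f + K{\left(221 \right)}\right) \left(-438862 + 388184\right) = \left(42438 + 221 \left(1 + 2 \cdot 221\right)\right) \left(-438862 + 388184\right) = \left(42438 + 221 \left(1 + 442\right)\right) \left(-50678\right) = \left(42438 + 221 \cdot 443\right) \left(-50678\right) = \left(42438 + 97903\right) \left(-50678\right) = 140341 \left(-50678\right) = -7112201198$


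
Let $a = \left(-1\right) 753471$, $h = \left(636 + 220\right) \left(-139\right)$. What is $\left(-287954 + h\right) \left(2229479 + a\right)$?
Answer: $-600643743504$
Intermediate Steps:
$h = -118984$ ($h = 856 \left(-139\right) = -118984$)
$a = -753471$
$\left(-287954 + h\right) \left(2229479 + a\right) = \left(-287954 - 118984\right) \left(2229479 - 753471\right) = \left(-406938\right) 1476008 = -600643743504$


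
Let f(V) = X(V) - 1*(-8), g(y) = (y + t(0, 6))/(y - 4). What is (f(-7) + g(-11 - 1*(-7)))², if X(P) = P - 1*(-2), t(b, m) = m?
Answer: 121/16 ≈ 7.5625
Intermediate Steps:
X(P) = 2 + P (X(P) = P + 2 = 2 + P)
g(y) = (6 + y)/(-4 + y) (g(y) = (y + 6)/(y - 4) = (6 + y)/(-4 + y))
f(V) = 10 + V (f(V) = (2 + V) - 1*(-8) = (2 + V) + 8 = 10 + V)
(f(-7) + g(-11 - 1*(-7)))² = ((10 - 7) + (6 + (-11 - 1*(-7)))/(-4 + (-11 - 1*(-7))))² = (3 + (6 + (-11 + 7))/(-4 + (-11 + 7)))² = (3 + (6 - 4)/(-4 - 4))² = (3 + 2/(-8))² = (3 - ⅛*2)² = (3 - ¼)² = (11/4)² = 121/16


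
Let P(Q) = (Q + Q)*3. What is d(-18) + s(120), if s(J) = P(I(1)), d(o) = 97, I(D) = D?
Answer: 103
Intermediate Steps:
P(Q) = 6*Q (P(Q) = (2*Q)*3 = 6*Q)
s(J) = 6 (s(J) = 6*1 = 6)
d(-18) + s(120) = 97 + 6 = 103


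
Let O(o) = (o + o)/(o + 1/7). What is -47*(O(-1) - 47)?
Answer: 6298/3 ≈ 2099.3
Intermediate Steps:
O(o) = 2*o/(1/7 + o) (O(o) = (2*o)/(o + 1/7) = (2*o)/(1/7 + o) = 2*o/(1/7 + o))
-47*(O(-1) - 47) = -47*(14*(-1)/(1 + 7*(-1)) - 47) = -47*(14*(-1)/(1 - 7) - 47) = -47*(14*(-1)/(-6) - 47) = -47*(14*(-1)*(-1/6) - 47) = -47*(7/3 - 47) = -47*(-134)/3 = -1*(-6298/3) = 6298/3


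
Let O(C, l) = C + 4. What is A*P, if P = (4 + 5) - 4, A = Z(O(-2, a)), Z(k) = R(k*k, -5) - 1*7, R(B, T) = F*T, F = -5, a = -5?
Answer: 90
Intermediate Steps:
O(C, l) = 4 + C
R(B, T) = -5*T
Z(k) = 18 (Z(k) = -5*(-5) - 1*7 = 25 - 7 = 18)
A = 18
P = 5 (P = 9 - 4 = 5)
A*P = 18*5 = 90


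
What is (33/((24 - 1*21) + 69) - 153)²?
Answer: 13402921/576 ≈ 23269.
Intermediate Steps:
(33/((24 - 1*21) + 69) - 153)² = (33/((24 - 21) + 69) - 153)² = (33/(3 + 69) - 153)² = (33/72 - 153)² = (33*(1/72) - 153)² = (11/24 - 153)² = (-3661/24)² = 13402921/576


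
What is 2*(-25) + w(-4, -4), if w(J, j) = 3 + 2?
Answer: -45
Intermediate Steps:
w(J, j) = 5
2*(-25) + w(-4, -4) = 2*(-25) + 5 = -50 + 5 = -45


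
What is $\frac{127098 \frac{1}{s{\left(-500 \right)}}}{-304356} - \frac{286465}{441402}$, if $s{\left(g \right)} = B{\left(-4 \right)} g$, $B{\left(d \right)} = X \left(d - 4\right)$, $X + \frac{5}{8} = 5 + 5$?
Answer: $- \frac{6986285062097}{10764691275000} \approx -0.649$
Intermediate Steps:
$X = \frac{75}{8}$ ($X = - \frac{5}{8} + \left(5 + 5\right) = - \frac{5}{8} + 10 = \frac{75}{8} \approx 9.375$)
$B{\left(d \right)} = - \frac{75}{2} + \frac{75 d}{8}$ ($B{\left(d \right)} = \frac{75 \left(d - 4\right)}{8} = \frac{75 \left(-4 + d\right)}{8} = - \frac{75}{2} + \frac{75 d}{8}$)
$s{\left(g \right)} = - 75 g$ ($s{\left(g \right)} = \left(- \frac{75}{2} + \frac{75}{8} \left(-4\right)\right) g = \left(- \frac{75}{2} - \frac{75}{2}\right) g = - 75 g$)
$\frac{127098 \frac{1}{s{\left(-500 \right)}}}{-304356} - \frac{286465}{441402} = \frac{127098 \frac{1}{\left(-75\right) \left(-500\right)}}{-304356} - \frac{286465}{441402} = \frac{127098}{37500} \left(- \frac{1}{304356}\right) - \frac{286465}{441402} = 127098 \cdot \frac{1}{37500} \left(- \frac{1}{304356}\right) - \frac{286465}{441402} = \frac{21183}{6250} \left(- \frac{1}{304356}\right) - \frac{286465}{441402} = - \frac{7061}{634075000} - \frac{286465}{441402} = - \frac{6986285062097}{10764691275000}$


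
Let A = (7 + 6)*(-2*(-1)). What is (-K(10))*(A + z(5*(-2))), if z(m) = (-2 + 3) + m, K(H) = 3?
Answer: -51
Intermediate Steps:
A = 26 (A = 13*2 = 26)
z(m) = 1 + m
(-K(10))*(A + z(5*(-2))) = (-1*3)*(26 + (1 + 5*(-2))) = -3*(26 + (1 - 10)) = -3*(26 - 9) = -3*17 = -51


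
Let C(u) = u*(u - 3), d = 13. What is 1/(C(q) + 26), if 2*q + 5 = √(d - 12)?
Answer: 1/36 ≈ 0.027778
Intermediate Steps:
q = -2 (q = -5/2 + √(13 - 12)/2 = -5/2 + √1/2 = -5/2 + (½)*1 = -5/2 + ½ = -2)
C(u) = u*(-3 + u)
1/(C(q) + 26) = 1/(-2*(-3 - 2) + 26) = 1/(-2*(-5) + 26) = 1/(10 + 26) = 1/36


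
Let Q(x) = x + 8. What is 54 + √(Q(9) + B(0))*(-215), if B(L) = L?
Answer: 54 - 215*√17 ≈ -832.47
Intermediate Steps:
Q(x) = 8 + x
54 + √(Q(9) + B(0))*(-215) = 54 + √((8 + 9) + 0)*(-215) = 54 + √(17 + 0)*(-215) = 54 + √17*(-215) = 54 - 215*√17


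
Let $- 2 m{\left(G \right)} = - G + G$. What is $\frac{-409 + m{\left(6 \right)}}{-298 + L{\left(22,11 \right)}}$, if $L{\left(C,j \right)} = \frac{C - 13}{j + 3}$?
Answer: $\frac{5726}{4163} \approx 1.3755$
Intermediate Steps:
$m{\left(G \right)} = 0$ ($m{\left(G \right)} = - \frac{- G + G}{2} = \left(- \frac{1}{2}\right) 0 = 0$)
$L{\left(C,j \right)} = \frac{-13 + C}{3 + j}$
$\frac{-409 + m{\left(6 \right)}}{-298 + L{\left(22,11 \right)}} = \frac{-409 + 0}{-298 + \frac{-13 + 22}{3 + 11}} = - \frac{409}{-298 + \frac{1}{14} \cdot 9} = - \frac{409}{-298 + \frac{9}{14}} = - \frac{409}{- \frac{4163}{14}} = \left(-409\right) \left(- \frac{14}{4163}\right) = \frac{5726}{4163}$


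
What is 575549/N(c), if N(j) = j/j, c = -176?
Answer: 575549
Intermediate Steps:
N(j) = 1
575549/N(c) = 575549/1 = 575549*1 = 575549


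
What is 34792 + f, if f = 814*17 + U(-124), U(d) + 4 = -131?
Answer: 48495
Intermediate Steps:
U(d) = -135 (U(d) = -4 - 131 = -135)
f = 13703 (f = 814*17 - 135 = 13838 - 135 = 13703)
34792 + f = 34792 + 13703 = 48495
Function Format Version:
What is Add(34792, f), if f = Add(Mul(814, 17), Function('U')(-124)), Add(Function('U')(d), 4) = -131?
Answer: 48495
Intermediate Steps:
Function('U')(d) = -135 (Function('U')(d) = Add(-4, -131) = -135)
f = 13703 (f = Add(Mul(814, 17), -135) = Add(13838, -135) = 13703)
Add(34792, f) = Add(34792, 13703) = 48495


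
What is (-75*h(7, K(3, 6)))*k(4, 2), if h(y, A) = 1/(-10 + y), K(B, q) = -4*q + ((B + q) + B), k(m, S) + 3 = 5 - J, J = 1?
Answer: 25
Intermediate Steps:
k(m, S) = 1 (k(m, S) = -3 + (5 - 1*1) = -3 + (5 - 1) = -3 + 4 = 1)
K(B, q) = -3*q + 2*B (K(B, q) = -4*q + (q + 2*B) = -3*q + 2*B)
(-75*h(7, K(3, 6)))*k(4, 2) = -75/(-10 + 7)*1 = -75/(-3)*1 = -75*(-⅓)*1 = 25*1 = 25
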